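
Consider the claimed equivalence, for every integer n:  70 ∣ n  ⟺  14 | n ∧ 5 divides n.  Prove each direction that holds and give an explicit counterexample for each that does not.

Both implications hold.

(→) If 70 ∣ n, write n = 70q. Since 70 = 5·14, n = 14·(5q), so 14 ∣ n; and since 70 = 14·5, n = 5·(14q), so 5 ∣ n.

(←) Suppose 14 ∣ n and 5 ∣ n. Any common multiple of 14 and 5 is a multiple of their lcm; here gcd(14, 5) = 1, so lcm(14, 5) = 14·5 = 70, so 70 ∣ n.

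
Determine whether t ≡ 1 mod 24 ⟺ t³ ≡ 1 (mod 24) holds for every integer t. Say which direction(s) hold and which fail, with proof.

Both implications hold.

(⇐) Suppose t³ ≡ 1 (mod 24). The only residue r in {0, …, 23} with r³ ≡ 1 (mod 24) is r = 1, so t ≡ 1 (mod 24).

(⇒) Suppose t ≡ 1 mod 24. Write t = 24j + 1. Then (24j + 1)³ = 13824j³ + 1728j² + 72j + 1 = 24(576j³ + 72j² + 3j) + 1, so t³ ≡ 1 (mod 24).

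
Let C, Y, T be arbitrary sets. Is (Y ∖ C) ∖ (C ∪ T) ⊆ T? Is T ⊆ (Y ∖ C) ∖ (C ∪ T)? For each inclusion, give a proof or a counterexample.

Forward inclusion. This inclusion fails. Take C = ∅, Y = {1}, T = ∅; then 1 ∈ (Y ∖ C) ∖ (C ∪ T) but 1 ∉ T.

Reverse inclusion. This inclusion fails. Take C = ∅, Y = ∅, T = {1}; then 1 ∈ T but 1 ∉ (Y ∖ C) ∖ (C ∪ T).

(⊆) fails and (⊇) fails.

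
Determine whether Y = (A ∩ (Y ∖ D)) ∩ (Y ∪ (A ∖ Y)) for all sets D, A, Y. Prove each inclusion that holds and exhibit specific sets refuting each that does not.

Only the reverse inclusion holds.

Forward inclusion. This inclusion fails. Take D = ∅, A = ∅, Y = {1}; then 1 ∈ Y but 1 ∉ (A ∩ (Y ∖ D)) ∩ (Y ∪ (A ∖ Y)).

Reverse inclusion. Let x ∈ (A ∩ (Y ∖ D)) ∩ (Y ∪ (A ∖ Y)). Then x ∈ A ∩ Y and x ∉ D, from which x ∈ Y.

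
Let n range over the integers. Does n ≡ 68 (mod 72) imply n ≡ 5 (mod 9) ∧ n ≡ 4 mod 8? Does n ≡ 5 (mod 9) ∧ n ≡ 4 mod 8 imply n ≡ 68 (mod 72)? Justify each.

Both implications hold.

(⇒) Suppose n ≡ 68 (mod 72); write n = 72j + 68. Since 9 ∣ 72, reducing mod 9 gives n ≡ 68 ≡ 5 (mod 9); since 8 ∣ 72, reducing mod 8 gives n ≡ 68 ≡ 4 (mod 8).

(⇐) Conversely, if n ≡ 5 (mod 9) and n ≡ 4 (mod 8), then by the Chinese remainder theorem n ≡ 68 (mod 72). This is exactly n ≡ 68 (mod 72).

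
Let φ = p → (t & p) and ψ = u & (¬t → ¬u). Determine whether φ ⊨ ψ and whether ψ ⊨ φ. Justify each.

Only the reverse direction holds.

Converse. Assume the antecedent. If t is true, p → (t & p) reduces to true regardless of the other variables. If t is false, the antecedent cannot hold. Either way p → (t & p) holds.

Forward direction. This fails. Under t = F, p = F, u = F, the left side is true but the right side is false.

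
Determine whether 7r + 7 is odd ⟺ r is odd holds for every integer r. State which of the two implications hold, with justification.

[⇒] This fails: r = 2 gives 7r + 7 = 21, which is odd, but 2 is even, not odd.

[⇐] This also fails: r = 7 is odd, but 7r + 7 = 56 is even, not odd.

(⇒) fails and (⇐) fails.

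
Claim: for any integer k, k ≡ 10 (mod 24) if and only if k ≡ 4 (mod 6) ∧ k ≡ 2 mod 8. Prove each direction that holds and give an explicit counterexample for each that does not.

(⟹) Suppose k ≡ 10 (mod 24); write k = 24j + 10. Since 6 ∣ 24, reducing mod 6 gives k ≡ 10 ≡ 4 (mod 6); since 8 ∣ 24, reducing mod 8 gives k ≡ 10 ≡ 2 (mod 8).

(⟸) Conversely, if k ≡ 4 (mod 6) and k ≡ 2 (mod 8), then by the Chinese remainder theorem k ≡ 10 (mod 24). This is exactly k ≡ 10 (mod 24).

Equivalent; both directions hold.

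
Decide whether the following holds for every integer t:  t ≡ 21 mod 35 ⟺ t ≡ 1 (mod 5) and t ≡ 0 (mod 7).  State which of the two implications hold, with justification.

The biconditional holds.

(⟸) If t ≡ 1 (mod 5) and t ≡ 0 (mod 7), then by the Chinese remainder theorem t ≡ 21 (mod 35). This is exactly t ≡ 21 (mod 35).

(⟹) Suppose t ≡ 21 (mod 35); write t = 35j + 21. Since 5 ∣ 35, reducing mod 5 gives t ≡ 21 ≡ 1 (mod 5); since 7 ∣ 35, reducing mod 7 gives t ≡ 21 ≡ 0 (mod 7).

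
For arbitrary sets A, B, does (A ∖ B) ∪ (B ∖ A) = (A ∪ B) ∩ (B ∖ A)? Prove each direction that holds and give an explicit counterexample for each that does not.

(⊇) Let x ∈ (A ∪ B) ∩ (B ∖ A). Then x ∈ B and x ∉ A, from which x ∈ (A ∖ B) ∪ (B ∖ A).

(⊆) This inclusion fails. Take A = {1}, B = ∅; then 1 ∈ (A ∖ B) ∪ (B ∖ A) but 1 ∉ (A ∪ B) ∩ (B ∖ A).

Only the reverse inclusion holds.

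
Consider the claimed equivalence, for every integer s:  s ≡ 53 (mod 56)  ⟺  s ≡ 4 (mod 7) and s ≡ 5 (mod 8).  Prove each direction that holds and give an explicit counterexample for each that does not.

[⇒] Suppose s ≡ 53 (mod 56); write s = 56j + 53. Since 7 ∣ 56, reducing mod 7 gives s ≡ 53 ≡ 4 (mod 7); since 8 ∣ 56, reducing mod 8 gives s ≡ 53 ≡ 5 (mod 8).

[⇐] Conversely, if s ≡ 4 (mod 7) and s ≡ 5 (mod 8), then by the Chinese remainder theorem s ≡ 53 (mod 56). This is exactly s ≡ 53 (mod 56).

Both directions hold.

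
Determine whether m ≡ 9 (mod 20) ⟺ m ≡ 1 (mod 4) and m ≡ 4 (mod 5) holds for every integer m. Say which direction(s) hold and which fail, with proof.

Both directions hold; the statement is true.

(⇒) Suppose m ≡ 9 (mod 20); write m = 20j + 9. Since 4 ∣ 20, reducing mod 4 gives m ≡ 9 ≡ 1 (mod 4); since 5 ∣ 20, reducing mod 5 gives m ≡ 9 ≡ 4 (mod 5).

(⇐) Conversely, if m ≡ 1 (mod 4) and m ≡ 4 (mod 5), then by the Chinese remainder theorem m ≡ 9 (mod 20). This is exactly m ≡ 9 (mod 20).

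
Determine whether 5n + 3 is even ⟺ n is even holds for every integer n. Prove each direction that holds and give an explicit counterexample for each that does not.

Forward direction. This fails: n = 5 gives 5n + 3 = 28, which is even, but 5 is odd, not even.

Converse. This also fails: n = 0 is even, but 5n + 3 = 3 is odd, not even.

Neither implication holds.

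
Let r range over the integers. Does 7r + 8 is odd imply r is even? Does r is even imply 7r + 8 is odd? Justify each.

Neither implication holds.

[⇒] This fails: r = 5 gives 7r + 8 = 43, which is odd, but 5 is odd, not even.

[⇐] This also fails: r = 0 is even, but 7r + 8 = 8 is even, not odd.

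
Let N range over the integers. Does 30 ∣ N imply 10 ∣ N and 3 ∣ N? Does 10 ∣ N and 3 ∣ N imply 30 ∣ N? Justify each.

The biconditional holds.

(→) If 30 ∣ N, write N = 30q. Since 30 = 3·10, N = 10·(3q), so 10 ∣ N; and since 30 = 10·3, N = 3·(10q), so 3 ∣ N.

(←) Suppose 10 ∣ N and 3 ∣ N. Any common multiple of 10 and 3 is a multiple of their lcm; here gcd(10, 3) = 1, so lcm(10, 3) = 10·3 = 30, so 30 ∣ N.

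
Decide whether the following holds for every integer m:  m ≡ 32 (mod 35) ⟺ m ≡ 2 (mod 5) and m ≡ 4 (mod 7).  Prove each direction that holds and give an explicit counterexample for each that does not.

[⇒] Suppose m ≡ 32 (mod 35); write m = 35j + 32. Since 5 ∣ 35, reducing mod 5 gives m ≡ 32 ≡ 2 (mod 5); since 7 ∣ 35, reducing mod 7 gives m ≡ 32 ≡ 4 (mod 7).

[⇐] Conversely, if m ≡ 2 (mod 5) and m ≡ 4 (mod 7), then by the Chinese remainder theorem m ≡ 32 (mod 35). This is exactly m ≡ 32 (mod 35).

Both directions hold; the statement is true.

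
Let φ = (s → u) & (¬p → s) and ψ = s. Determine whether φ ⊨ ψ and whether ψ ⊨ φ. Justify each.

(→) This fails. Under s = F, p = T, u = F, the left side is true but the right side is false.

(←) This fails. Under s = T, p = F, u = F, the left side is false but the right side is true.

(⇒) fails and (⇐) fails.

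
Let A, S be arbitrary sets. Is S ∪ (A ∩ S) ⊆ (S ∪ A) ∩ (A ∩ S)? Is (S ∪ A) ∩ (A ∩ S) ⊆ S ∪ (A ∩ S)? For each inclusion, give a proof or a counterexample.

(⊆) fails; (⊇) holds.

(⟹) This inclusion fails. Take A = ∅, S = {1}; then 1 ∈ S ∪ (A ∩ S) but 1 ∉ (S ∪ A) ∩ (A ∩ S).

(⟸) Let x ∈ (S ∪ A) ∩ (A ∩ S). Then x ∈ A ∩ S, from which x ∈ S ∪ (A ∩ S).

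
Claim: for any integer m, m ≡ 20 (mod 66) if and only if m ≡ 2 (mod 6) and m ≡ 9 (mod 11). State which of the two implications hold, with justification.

Both directions hold; the statement is true.

(⇒) Suppose m ≡ 20 (mod 66); write m = 66j + 20. Since 6 ∣ 66, reducing mod 6 gives m ≡ 20 ≡ 2 (mod 6); since 11 ∣ 66, reducing mod 11 gives m ≡ 20 ≡ 9 (mod 11).

(⇐) Conversely, if m ≡ 2 (mod 6) and m ≡ 9 (mod 11), then by the Chinese remainder theorem m ≡ 20 (mod 66). This is exactly m ≡ 20 (mod 66).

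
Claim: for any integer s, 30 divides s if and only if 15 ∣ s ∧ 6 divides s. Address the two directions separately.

[⇒] If 30 ∣ s, write s = 30q. Since 30 = 2·15, s = 15·(2q), so 15 ∣ s; and since 30 = 5·6, s = 6·(5q), so 6 ∣ s.

[⇐] Suppose 15 ∣ s and 6 ∣ s. Any common multiple of 15 and 6 is a multiple of their lcm; here lcm(15, 6) = 15·6/gcd(15, 6) = 90/3 = 30, so 30 ∣ s.

The biconditional holds.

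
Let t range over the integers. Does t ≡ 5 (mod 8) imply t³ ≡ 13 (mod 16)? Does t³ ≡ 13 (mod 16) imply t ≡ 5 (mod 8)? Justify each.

Only the converse holds.

(→) This fails: take t = 13. Then 13 ≡ 5 (mod 8), but 13³ = 2197 ≡ 5 (mod 16), not 13.

(←) Conversely, the residues r modulo 16 with r³ ≡ 13 (mod 16) are exactly {5}, and each is ≡ 5 (mod 8).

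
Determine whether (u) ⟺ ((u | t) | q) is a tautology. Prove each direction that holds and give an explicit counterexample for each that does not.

The forward direction holds; the converse fails.

Forward direction. Assume the antecedent. If q is true, (u | t) | q reduces to true regardless of the other variables. If q is false, the antecedent forces (q = F, t = F, u = T) or (q = F, t = T, u = T), and (u | t) | q holds there. Either way (u | t) | q holds.

Converse. This fails. Under q = T, t = F, u = F, the left side is false but the right side is true.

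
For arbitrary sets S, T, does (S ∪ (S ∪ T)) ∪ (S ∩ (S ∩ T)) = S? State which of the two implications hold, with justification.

(⊆) fails; (⊇) holds.

Forward inclusion. This inclusion fails. Take S = ∅, T = {1}; then 1 ∈ (S ∪ (S ∪ T)) ∪ (S ∩ (S ∩ T)) but 1 ∉ S.

Reverse inclusion. Let x ∈ S. Then either x ∈ S and x ∉ T; or x ∈ S ∩ T. In each case x ∈ (S ∪ (S ∪ T)) ∪ (S ∩ (S ∩ T)), so S ⊆ (S ∪ (S ∪ T)) ∪ (S ∩ (S ∩ T)).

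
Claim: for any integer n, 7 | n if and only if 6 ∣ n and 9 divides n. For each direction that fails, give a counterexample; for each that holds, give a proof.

Neither direction holds.

Forward direction. This fails: take n = 7. Certainly 7 ∣ 7, but 6 ∤ 7.

Converse. This fails: take n = 18. Both 6 ∣ 18 and 9 ∣ 18, yet 18 is not a multiple of 7 (since 18 = 2·7 + 4), so 7 ∤ 18.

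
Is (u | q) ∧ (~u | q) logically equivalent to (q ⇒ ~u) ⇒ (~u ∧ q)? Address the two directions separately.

[⇒] Assume the antecedent. If q is true, (q ⇒ ~u) ⇒ (~u ∧ q) reduces to true regardless of the other variables. If q is false, the antecedent cannot hold. Either way (q ⇒ ~u) ⇒ (~u ∧ q) holds.

[⇐] Assume the antecedent. If q is true, (u | q) ∧ (~u | q) reduces to true regardless of the other variables. If q is false, the antecedent cannot hold. Either way (u | q) ∧ (~u | q) holds.

The biconditional holds.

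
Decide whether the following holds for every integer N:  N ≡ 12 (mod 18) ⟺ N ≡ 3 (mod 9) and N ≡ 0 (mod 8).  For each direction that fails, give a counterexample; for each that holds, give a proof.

Not equivalent: only (⇐) holds.

(⟸) If N ≡ 3 (mod 9) and N ≡ 0 (mod 8), then by the Chinese remainder theorem N ≡ 48 (mod 72). Since 48 ≡ 12 (mod 18) and 18 ∣ 72, we get N ≡ 12 (mod 18).

(⟹) This fails: N = 66 gives 66 ≡ 12 (mod 18) but 66 ≡ 2 (mod 8), so the conjunction on the right does not hold.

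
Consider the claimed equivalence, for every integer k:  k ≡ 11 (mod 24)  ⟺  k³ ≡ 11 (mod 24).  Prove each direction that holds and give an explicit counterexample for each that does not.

(→) Suppose k ≡ 11 (mod 24). Write k = 24j + 11. Then (24j + 11)³ = 13824j³ + 19008j² + 8712j + 1331 = 24(576j³ + 792j² + 363j + 55) + 11, so k³ ≡ 11 (mod 24).

(←) Conversely, suppose k³ ≡ 11 (mod 24). The only residue r in {0, …, 23} with r³ ≡ 11 (mod 24) is r = 11, so k ≡ 11 (mod 24).

Equivalent; both directions hold.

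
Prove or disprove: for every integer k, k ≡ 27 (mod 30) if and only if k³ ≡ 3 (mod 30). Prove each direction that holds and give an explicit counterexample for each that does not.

Both directions hold; the statement is true.

Forward direction. Suppose k ≡ 27 (mod 30). Write k = 30j + 27. Then (30j + 27)³ = 27000j³ + 72900j² + 65610j + 19683 = 30(900j³ + 2430j² + 2187j + 656) + 3, so k³ ≡ 3 (mod 30).

Converse. Suppose k³ ≡ 3 (mod 30). The only residue r in {0, …, 29} with r³ ≡ 3 (mod 30) is r = 27, so k ≡ 27 (mod 30).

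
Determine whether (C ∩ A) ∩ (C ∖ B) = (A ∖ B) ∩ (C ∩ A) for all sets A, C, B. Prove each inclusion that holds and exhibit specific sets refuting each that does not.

Both inclusions hold; the sets are equal.

Forward inclusion. Let x ∈ (C ∩ A) ∩ (C ∖ B). Then x ∈ A ∩ C and x ∉ B, from which x ∈ (A ∖ B) ∩ (C ∩ A).

Reverse inclusion. Let x ∈ (A ∖ B) ∩ (C ∩ A). Then x ∈ A ∩ C and x ∉ B, from which x ∈ (C ∩ A) ∩ (C ∖ B).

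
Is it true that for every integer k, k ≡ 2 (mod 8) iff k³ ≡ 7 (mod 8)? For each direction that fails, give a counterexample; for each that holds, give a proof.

Neither direction holds.

(→) This fails: take k = 2. Then 2 ≡ 2 (mod 8), but 2³ = 8 ≡ 0 (mod 8), not 7.

(←) This fails: take k = 7. Then 7³ = 343 ≡ 7 (mod 8), yet 7 ≡ 7 (mod 8), not 2.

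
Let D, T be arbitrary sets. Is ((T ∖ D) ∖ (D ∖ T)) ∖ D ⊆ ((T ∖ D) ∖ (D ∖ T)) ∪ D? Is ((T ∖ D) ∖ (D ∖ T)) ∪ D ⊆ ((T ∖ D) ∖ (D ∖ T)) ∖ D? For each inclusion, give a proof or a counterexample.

(⊆) Let x ∈ ((T ∖ D) ∖ (D ∖ T)) ∖ D. Then x ∈ T and x ∉ D, from which x ∈ ((T ∖ D) ∖ (D ∖ T)) ∪ D.

(⊇) This inclusion fails. Take D = {1}, T = ∅; then 1 ∈ ((T ∖ D) ∖ (D ∖ T)) ∪ D but 1 ∉ ((T ∖ D) ∖ (D ∖ T)) ∖ D.

(⊆) holds; (⊇) fails.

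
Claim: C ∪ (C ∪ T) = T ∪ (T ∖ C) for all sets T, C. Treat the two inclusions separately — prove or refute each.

The sets are not equal: only the reverse inclusion holds.

(⟹) This inclusion fails. Take T = ∅, C = {1}; then 1 ∈ C ∪ (C ∪ T) but 1 ∉ T ∪ (T ∖ C).

(⟸) Let x ∈ T ∪ (T ∖ C). Then either x ∈ T and x ∉ C; or x ∈ T ∩ C. In each case x ∈ C ∪ (C ∪ T), so T ∪ (T ∖ C) ⊆ C ∪ (C ∪ T).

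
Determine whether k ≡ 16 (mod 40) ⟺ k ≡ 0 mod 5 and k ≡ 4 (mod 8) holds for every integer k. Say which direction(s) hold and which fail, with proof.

(⇒) This fails: k = 16 gives 16 ≡ 16 (mod 40) but 16 ≡ 1 (mod 5), so the conjunction on the right does not hold.

(⇐) This fails: k = 20 satisfies both congruences on the right (20 ≡ 0 mod 5 and 20 ≡ 4 mod 8) yet 20 ≡ 20 (mod 40), not 16.

Both directions fail.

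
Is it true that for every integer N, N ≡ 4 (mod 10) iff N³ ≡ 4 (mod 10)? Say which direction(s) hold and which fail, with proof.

[⇐] Suppose N³ ≡ 4 (mod 10). The only residue r in {0, …, 9} with r³ ≡ 4 (mod 10) is r = 4, so N ≡ 4 (mod 10).

[⇒] Suppose N ≡ 4 (mod 10). Write N = 10j + 4. Then (10j + 4)³ = 1000j³ + 1200j² + 480j + 64 = 10(100j³ + 120j² + 48j + 6) + 4, so N³ ≡ 4 (mod 10).

Both directions hold.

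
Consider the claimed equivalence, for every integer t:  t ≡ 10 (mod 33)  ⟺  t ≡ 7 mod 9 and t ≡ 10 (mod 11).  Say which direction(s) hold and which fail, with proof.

[⇒] This fails: t = 10 gives 10 ≡ 10 (mod 33) but 10 ≡ 1 (mod 9), so the conjunction on the right does not hold.

[⇐] Conversely, if t ≡ 7 (mod 9) and t ≡ 10 (mod 11), then by the Chinese remainder theorem t ≡ 43 (mod 99). Since 43 ≡ 10 (mod 33) and 33 ∣ 99, we get t ≡ 10 (mod 33).

Only the converse holds.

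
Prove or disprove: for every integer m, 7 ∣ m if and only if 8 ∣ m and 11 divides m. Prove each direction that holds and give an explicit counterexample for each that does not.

Both directions fail.

Forward direction. This fails: take m = 7. Certainly 7 ∣ 7, but 8 ∤ 7.

Converse. This fails: take m = 88. Both 8 ∣ 88 and 11 ∣ 88, yet 88 is not a multiple of 7 (since 88 = 12·7 + 4), so 7 ∤ 88.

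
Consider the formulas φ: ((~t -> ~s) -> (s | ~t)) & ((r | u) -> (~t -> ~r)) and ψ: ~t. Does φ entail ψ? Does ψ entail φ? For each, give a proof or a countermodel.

Forward direction. This fails. Under s = T, t = T, u = F, r = F, the left side is true but the right side is false.

Converse. This fails. Under s = F, t = F, u = F, r = T, the left side is false but the right side is true.

(⇒) fails and (⇐) fails.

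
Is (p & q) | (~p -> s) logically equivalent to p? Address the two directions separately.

(⇒) This fails. Under p = F, q = F, s = T, the left side is true but the right side is false.

(⇐) Assume the antecedent. If p is true, (p & q) | (~p -> s) reduces to true regardless of the other variables. If p is false, the antecedent cannot hold. Either way (p & q) | (~p -> s) holds.

The forward direction fails; the converse holds.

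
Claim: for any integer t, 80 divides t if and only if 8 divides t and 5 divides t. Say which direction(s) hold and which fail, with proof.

Only the forward implication holds.

(→) If 80 ∣ t, write t = 80q. Since 80 = 10·8, t = 8·(10q), so 8 ∣ t; and since 80 = 16·5, t = 5·(16q), so 5 ∣ t.

(←) This fails: take t = 40. Both 8 ∣ 40 and 5 ∣ 40, yet 40 is not a multiple of 80 (since 40 = 0·80 + 40), so 80 ∤ 40.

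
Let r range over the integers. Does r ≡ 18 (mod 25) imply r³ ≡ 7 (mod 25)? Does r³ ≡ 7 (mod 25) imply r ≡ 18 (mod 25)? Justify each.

[⇒] Suppose r ≡ 18 (mod 25). Write r = 25j + 18. Then (25j + 18)³ = 15625j³ + 33750j² + 24300j + 5832 = 25(625j³ + 1350j² + 972j + 233) + 7, so r³ ≡ 7 (mod 25).

[⇐] Conversely, suppose r³ ≡ 7 (mod 25). The only residue r in {0, …, 24} with r³ ≡ 7 (mod 25) is r = 18, so r ≡ 18 (mod 25).

Equivalent; both directions hold.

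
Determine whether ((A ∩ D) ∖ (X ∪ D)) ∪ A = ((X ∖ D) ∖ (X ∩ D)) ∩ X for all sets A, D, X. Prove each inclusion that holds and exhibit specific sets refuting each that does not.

(⟹) This inclusion fails. Take A = {1}, D = ∅, X = ∅; then 1 ∈ ((A ∩ D) ∖ (X ∪ D)) ∪ A but 1 ∉ ((X ∖ D) ∖ (X ∩ D)) ∩ X.

(⟸) This inclusion fails. Take A = ∅, D = ∅, X = {1}; then 1 ∈ ((X ∖ D) ∖ (X ∩ D)) ∩ X but 1 ∉ ((A ∩ D) ∖ (X ∪ D)) ∪ A.

Neither inclusion holds.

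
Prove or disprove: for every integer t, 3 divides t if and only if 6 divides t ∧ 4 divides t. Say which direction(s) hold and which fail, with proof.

(⟹) This fails: take t = 3. Certainly 3 ∣ 3, but 6 ∤ 3.

(⟸) Suppose 6 ∣ t and 4 ∣ t. Any common multiple of 6 and 4 is a multiple of their lcm; here lcm(6, 4) = 6·4/gcd(6, 4) = 24/2 = 12, so 12 ∣ t. Since 3 ∣ 12, it follows that 3 ∣ t.

The forward direction fails; the converse holds.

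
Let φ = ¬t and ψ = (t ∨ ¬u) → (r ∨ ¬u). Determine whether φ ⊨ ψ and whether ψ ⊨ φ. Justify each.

Only the forward direction holds.

[⇒] Assume the antecedent. If u is true, the antecedent forces (u = T, r = F, t = F) or (u = T, r = T, t = F), and (t ∨ ¬u) → (r ∨ ¬u) holds there. If u is false, (t ∨ ¬u) → (r ∨ ¬u) reduces to true regardless of the other variables. Either way (t ∨ ¬u) → (r ∨ ¬u) holds.

[⇐] This fails. Under u = F, r = F, t = T, the left side is false but the right side is true.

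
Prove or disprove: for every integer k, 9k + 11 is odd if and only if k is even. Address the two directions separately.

(⇒) Suppose 9k + 11 is odd. Since 9 is odd, 9k and k have the same parity, so 9k + 11 ≡ k + 11 (mod 2). As 11 is odd, 9k + 11 is odd exactly when k is even. Thus k is even.

(⇐) Conversely, suppose k is even; write k = 2j. Then 9k + 11 = 9·(2j) + 11 = 2·9j + 11, which is odd.

Both implications hold.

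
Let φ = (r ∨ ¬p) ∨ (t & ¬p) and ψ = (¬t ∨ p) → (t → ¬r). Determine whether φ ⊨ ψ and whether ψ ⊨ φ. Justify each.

Neither implication holds.

(⟹) This fails. Under p = T, t = T, r = T, the left side is true but the right side is false.

(⟸) This fails. Under p = T, t = F, r = F, the left side is false but the right side is true.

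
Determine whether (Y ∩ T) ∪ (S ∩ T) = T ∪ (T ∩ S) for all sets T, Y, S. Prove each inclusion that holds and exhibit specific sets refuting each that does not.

(⊆) holds; (⊇) fails.

Forward inclusion. Let x ∈ (Y ∩ T) ∪ (S ∩ T). Then either x ∈ T ∩ Y and x ∉ S; or x ∈ T ∩ S and x ∉ Y; or x ∈ T ∩ Y ∩ S. In each case x ∈ T ∪ (T ∩ S), so (Y ∩ T) ∪ (S ∩ T) ⊆ T ∪ (T ∩ S).

Reverse inclusion. This inclusion fails. Take T = {1}, Y = ∅, S = ∅; then 1 ∈ T ∪ (T ∩ S) but 1 ∉ (Y ∩ T) ∪ (S ∩ T).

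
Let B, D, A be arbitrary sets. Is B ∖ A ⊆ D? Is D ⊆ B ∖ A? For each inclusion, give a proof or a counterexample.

(⊆) fails and (⊇) fails.

(⟹) This inclusion fails. Take B = {1}, D = ∅, A = ∅; then 1 ∈ B ∖ A but 1 ∉ D.

(⟸) This inclusion fails. Take B = ∅, D = {1}, A = ∅; then 1 ∈ D but 1 ∉ B ∖ A.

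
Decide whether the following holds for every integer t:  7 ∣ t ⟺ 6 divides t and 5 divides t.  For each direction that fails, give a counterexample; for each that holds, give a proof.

(→) This fails: take t = 7. Certainly 7 ∣ 7, but 6 ∤ 7.

(←) This fails: take t = 30. Both 6 ∣ 30 and 5 ∣ 30, yet 30 is not a multiple of 7 (since 30 = 4·7 + 2), so 7 ∤ 30.

(⇒) fails and (⇐) fails.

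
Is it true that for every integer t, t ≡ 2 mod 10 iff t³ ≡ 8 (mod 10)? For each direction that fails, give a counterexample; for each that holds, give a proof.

(⇐) For the converse, argue contrapositively. If t ≢ 2 (mod 10), then t is congruent to one of 0, 1, 3, 4, 5, 6, 7, 8, 9 modulo 10, and these give t³ ≡ 0, 1, 7, 4, 5, 6, 3, 2, 9 respectively — never 8.

(⇒) Suppose t ≡ 2 mod 10. Write t = 10j + 2. Then (10j + 2)³ = 1000j³ + 600j² + 120j + 8 = 10(100j³ + 60j² + 12j) + 8, so t³ ≡ 8 (mod 10).

The biconditional holds.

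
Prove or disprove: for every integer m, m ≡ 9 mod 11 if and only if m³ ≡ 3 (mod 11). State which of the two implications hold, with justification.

(→) Suppose m ≡ 9 mod 11. Write m = 11j + 9. Then (11j + 9)³ = 1331j³ + 3267j² + 2673j + 729 = 11(121j³ + 297j² + 243j + 66) + 3, so m³ ≡ 3 (mod 11).

(←) Conversely, suppose m³ ≡ 3 (mod 11). The only residue r in {0, …, 10} with r³ ≡ 3 (mod 11) is r = 9, so m ≡ 9 (mod 11).

Both directions hold.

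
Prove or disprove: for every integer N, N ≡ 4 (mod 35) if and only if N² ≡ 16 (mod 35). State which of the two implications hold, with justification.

[⇒] Suppose N ≡ 4 (mod 35). Write N = 35j + 4. Then (35j + 4)² = 1225j² + 280j + 16 = 35(35j² + 8j) + 16, so N² ≡ 16 (mod 35).

[⇐] This fails: take N = 11. Then 11² = 121 ≡ 16 (mod 35), yet 11 ≡ 11 (mod 35), not 4.

Only the forward direction holds.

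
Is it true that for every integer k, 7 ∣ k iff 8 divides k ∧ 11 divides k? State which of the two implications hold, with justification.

[⇒] This fails: take k = 7. Certainly 7 ∣ 7, but 8 ∤ 7.

[⇐] This fails: take k = 88. Both 8 ∣ 88 and 11 ∣ 88, yet 88 is not a multiple of 7 (since 88 = 12·7 + 4), so 7 ∤ 88.

Both directions fail.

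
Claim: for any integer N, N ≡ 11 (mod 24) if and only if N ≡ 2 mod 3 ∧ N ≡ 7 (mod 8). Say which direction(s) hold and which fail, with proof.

(⟹) This fails: N = 11 gives 11 ≡ 11 (mod 24) but 11 ≡ 3 (mod 8), so the conjunction on the right does not hold.

(⟸) This fails: N = 23 satisfies both congruences on the right (23 ≡ 2 mod 3 and 23 ≡ 7 mod 8) yet 23 ≡ 23 (mod 24), not 11.

Neither implication holds.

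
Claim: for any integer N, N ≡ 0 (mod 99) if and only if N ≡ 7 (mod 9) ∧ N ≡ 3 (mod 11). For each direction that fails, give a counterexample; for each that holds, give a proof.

(→) This fails: N = 0 gives 0 ≡ 0 (mod 99) but 0 ≡ 0 (mod 9), so the conjunction on the right does not hold.

(←) This fails: N = 25 satisfies both congruences on the right (25 ≡ 7 mod 9 and 25 ≡ 3 mod 11) yet 25 ≡ 25 (mod 99), not 0.

Both directions fail.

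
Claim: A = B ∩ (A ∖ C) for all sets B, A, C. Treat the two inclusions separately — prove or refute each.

Forward inclusion. This inclusion fails. Take B = ∅, A = {1}, C = ∅; then 1 ∈ A but 1 ∉ B ∩ (A ∖ C).

Reverse inclusion. Let x ∈ B ∩ (A ∖ C). Then x ∈ B ∩ A and x ∉ C, from which x ∈ A.

The sets are not equal: only the reverse inclusion holds.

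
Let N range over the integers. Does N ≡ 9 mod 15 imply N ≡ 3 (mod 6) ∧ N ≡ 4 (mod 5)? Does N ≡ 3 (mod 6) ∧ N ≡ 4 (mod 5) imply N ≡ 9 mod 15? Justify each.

Only the reverse direction holds.

[⇒] This fails: N = 24 gives 24 ≡ 9 (mod 15) but 24 ≡ 0 (mod 6), so the conjunction on the right does not hold.

[⇐] Conversely, if N ≡ 3 (mod 6) and N ≡ 4 (mod 5), then by the Chinese remainder theorem N ≡ 9 (mod 30). Since 9 ≡ 9 (mod 15) and 15 ∣ 30, we get N ≡ 9 (mod 15).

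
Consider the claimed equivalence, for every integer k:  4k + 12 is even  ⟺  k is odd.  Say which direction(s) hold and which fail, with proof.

The forward direction fails; the converse holds.

Forward direction. This fails: take k = 2. Then 4k + 12 = 20, which is even, yet k = 2 is even, not odd.

Converse. Suppose k is odd. Since 4 is even, 4k is even for every k, so 4k + 12 has the same parity as 12, which is even. Hence 4k + 12 is even.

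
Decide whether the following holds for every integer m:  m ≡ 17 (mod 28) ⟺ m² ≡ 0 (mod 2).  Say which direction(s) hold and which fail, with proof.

(→) This fails: take m = 17. Then 17 ≡ 17 (mod 28), but 17² = 289 ≡ 1 (mod 2), not 0.

(←) This fails: take m = 0. Then 0² = 0 ≡ 0 (mod 2), yet 0 ≡ 0 (mod 28), not 17.

(⇒) fails and (⇐) fails.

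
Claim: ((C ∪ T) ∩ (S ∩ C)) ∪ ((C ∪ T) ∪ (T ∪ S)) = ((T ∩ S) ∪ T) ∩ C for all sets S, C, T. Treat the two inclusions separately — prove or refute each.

Forward inclusion. This inclusion fails. Take S = {1}, C = ∅, T = ∅; then 1 ∈ ((C ∪ T) ∩ (S ∩ C)) ∪ ((C ∪ T) ∪ (T ∪ S)) but 1 ∉ ((T ∩ S) ∪ T) ∩ C.

Reverse inclusion. Let x ∈ ((T ∩ S) ∪ T) ∩ C. Then either x ∈ C ∩ T and x ∉ S; or x ∈ S ∩ C ∩ T. In each case x ∈ ((C ∪ T) ∩ (S ∩ C)) ∪ ((C ∪ T) ∪ (T ∪ S)), so ((T ∩ S) ∪ T) ∩ C ⊆ ((C ∪ T) ∩ (S ∩ C)) ∪ ((C ∪ T) ∪ (T ∪ S)).

Only the reverse inclusion holds.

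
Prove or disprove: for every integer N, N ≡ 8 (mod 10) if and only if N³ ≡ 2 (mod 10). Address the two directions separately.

Both implications hold.

Forward direction. Suppose N ≡ 8 (mod 10). Write N = 10j + 8. Then (10j + 8)³ = 1000j³ + 2400j² + 1920j + 512 = 10(100j³ + 240j² + 192j + 51) + 2, so N³ ≡ 2 (mod 10).

Converse. Suppose N³ ≡ 2 (mod 10). The only residue r in {0, …, 9} with r³ ≡ 2 (mod 10) is r = 8, so N ≡ 8 (mod 10).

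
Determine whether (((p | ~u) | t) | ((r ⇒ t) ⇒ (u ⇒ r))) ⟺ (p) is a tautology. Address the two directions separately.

(⇒) fails; (⇐) holds.

[⇒] This fails. Under p = F, r = F, u = F, t = F, the left side is true but the right side is false.

[⇐] Assume the antecedent. If p is true, the consequent reduces to true regardless of the other variables. If p is false, the antecedent cannot hold. Either way the consequent holds.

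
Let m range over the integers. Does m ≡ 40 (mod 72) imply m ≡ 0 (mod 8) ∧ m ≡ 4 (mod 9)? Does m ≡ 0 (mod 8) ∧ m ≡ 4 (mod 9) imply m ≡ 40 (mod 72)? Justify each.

Converse. If m ≡ 0 (mod 8) and m ≡ 4 (mod 9), then by the Chinese remainder theorem m ≡ 40 (mod 72). This is exactly m ≡ 40 (mod 72).

Forward direction. Suppose m ≡ 40 (mod 72); write m = 72j + 40. Since 8 ∣ 72, reducing mod 8 gives m ≡ 40 ≡ 0 (mod 8); since 9 ∣ 72, reducing mod 9 gives m ≡ 40 ≡ 4 (mod 9).

Equivalent; both directions hold.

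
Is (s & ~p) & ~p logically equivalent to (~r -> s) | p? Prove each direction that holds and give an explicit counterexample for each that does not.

(⇒) Assume the antecedent. If p is true, the antecedent cannot hold. If p is false, the antecedent forces (p = F, s = T, r = F) or (p = F, s = T, r = T), and (~r -> s) | p holds there. Either way (~r -> s) | p holds.

(⇐) This fails. Under p = T, s = F, r = F, the left side is false but the right side is true.

The forward direction holds; the converse fails.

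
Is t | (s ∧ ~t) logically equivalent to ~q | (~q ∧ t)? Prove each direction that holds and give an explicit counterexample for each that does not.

Neither implication holds.

(→) This fails. Under t = T, q = T, s = F, the left side is true but the right side is false.

(←) This fails. Under t = F, q = F, s = F, the left side is false but the right side is true.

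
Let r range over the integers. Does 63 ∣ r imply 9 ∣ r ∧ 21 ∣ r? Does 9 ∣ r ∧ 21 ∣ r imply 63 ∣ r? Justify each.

(⟹) If 63 ∣ r, write r = 63q. Since 63 = 7·9, r = 9·(7q), so 9 ∣ r; and since 63 = 3·21, r = 21·(3q), so 21 ∣ r.

(⟸) Suppose 9 ∣ r and 21 ∣ r. Any common multiple of 9 and 21 is a multiple of their lcm; here lcm(9, 21) = 9·21/gcd(9, 21) = 189/3 = 63, so 63 ∣ r.

The biconditional holds.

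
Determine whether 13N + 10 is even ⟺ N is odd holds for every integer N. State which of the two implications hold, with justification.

(⇒) fails and (⇐) fails.

(⟹) This fails: N = 2 gives 13N + 10 = 36, which is even, but 2 is even, not odd.

(⟸) This also fails: N = 5 is odd, but 13N + 10 = 75 is odd, not even.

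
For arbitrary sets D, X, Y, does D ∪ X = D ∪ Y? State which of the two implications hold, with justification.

(⟹) This inclusion fails. Take D = ∅, X = {1}, Y = ∅; then 1 ∈ D ∪ X but 1 ∉ D ∪ Y.

(⟸) This inclusion fails. Take D = ∅, X = ∅, Y = {1}; then 1 ∈ D ∪ Y but 1 ∉ D ∪ X.

Neither inclusion holds.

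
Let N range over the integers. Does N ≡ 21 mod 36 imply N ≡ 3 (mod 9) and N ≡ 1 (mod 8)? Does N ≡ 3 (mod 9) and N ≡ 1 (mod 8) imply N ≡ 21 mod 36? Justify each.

The forward direction fails; the converse holds.

[⇒] This fails: N = 21 gives 21 ≡ 21 (mod 36) but 21 ≡ 5 (mod 8), so the conjunction on the right does not hold.

[⇐] Conversely, if N ≡ 3 (mod 9) and N ≡ 1 (mod 8), then by the Chinese remainder theorem N ≡ 57 (mod 72). Since 57 ≡ 21 (mod 36) and 36 ∣ 72, we get N ≡ 21 (mod 36).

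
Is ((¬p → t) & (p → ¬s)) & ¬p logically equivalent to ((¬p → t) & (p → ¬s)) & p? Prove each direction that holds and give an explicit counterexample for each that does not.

(⇒) This fails. Under p = F, t = T, s = F, the left side is true but the right side is false.

(⇐) This fails. Under p = T, t = F, s = F, the left side is false but the right side is true.

(⇒) fails and (⇐) fails.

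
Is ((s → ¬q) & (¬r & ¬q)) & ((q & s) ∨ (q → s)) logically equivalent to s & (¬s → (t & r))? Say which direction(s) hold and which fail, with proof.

Neither direction holds.

Forward direction. This fails. Under q = F, s = F, t = F, r = F, the left side is true but the right side is false.

Converse. This fails. Under q = T, s = T, t = F, r = F, the left side is false but the right side is true.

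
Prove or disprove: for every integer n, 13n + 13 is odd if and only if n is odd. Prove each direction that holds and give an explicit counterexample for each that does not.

(→) This fails: n = 6 gives 13n + 13 = 91, which is odd, but 6 is even, not odd.

(←) This also fails: n = 1 is odd, but 13n + 13 = 26 is even, not odd.

Neither direction holds.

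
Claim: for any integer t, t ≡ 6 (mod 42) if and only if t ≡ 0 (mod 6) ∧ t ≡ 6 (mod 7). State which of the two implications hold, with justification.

(⇐) If t ≡ 0 (mod 6) and t ≡ 6 (mod 7), then by the Chinese remainder theorem t ≡ 6 (mod 42). This is exactly t ≡ 6 (mod 42).

(⇒) Suppose t ≡ 6 (mod 42); write t = 42j + 6. Since 6 ∣ 42, reducing mod 6 gives t ≡ 6 ≡ 0 (mod 6); since 7 ∣ 42, reducing mod 7 gives t ≡ 6 (mod 7).

Both directions hold; the statement is true.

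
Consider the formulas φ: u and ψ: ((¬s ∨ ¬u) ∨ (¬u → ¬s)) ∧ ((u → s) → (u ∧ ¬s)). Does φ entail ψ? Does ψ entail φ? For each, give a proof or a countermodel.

Not equivalent: only (⇐) holds.

Converse. Assume the antecedent. If u is true, u reduces to true regardless of the other variables. If u is false, the antecedent cannot hold. Either way u holds.

Forward direction. This fails. Under u = T, s = T, the left side is true but the right side is false.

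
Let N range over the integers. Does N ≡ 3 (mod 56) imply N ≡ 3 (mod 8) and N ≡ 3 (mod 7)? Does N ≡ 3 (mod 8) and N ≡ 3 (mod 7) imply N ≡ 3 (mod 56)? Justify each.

[⇒] Suppose N ≡ 3 (mod 56); write N = 56j + 3. Since 8 ∣ 56, reducing mod 8 gives N ≡ 3 (mod 8); since 7 ∣ 56, reducing mod 7 gives N ≡ 3 (mod 7).

[⇐] Conversely, if N ≡ 3 (mod 8) and N ≡ 3 (mod 7), then by the Chinese remainder theorem N ≡ 3 (mod 56). This is exactly N ≡ 3 (mod 56).

Equivalent; both directions hold.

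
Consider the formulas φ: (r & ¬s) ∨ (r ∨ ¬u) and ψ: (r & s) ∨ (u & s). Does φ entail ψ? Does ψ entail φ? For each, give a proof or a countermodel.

Neither implication holds.

(⟹) This fails. Under u = F, r = F, s = F, the left side is true but the right side is false.

(⟸) This fails. Under u = T, r = F, s = T, the left side is false but the right side is true.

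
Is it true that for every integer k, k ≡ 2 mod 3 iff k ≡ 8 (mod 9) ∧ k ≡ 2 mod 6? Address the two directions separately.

(⇒) This fails: k = 2 gives 2 ≡ 2 (mod 3) but 2 ≡ 2 (mod 9), so the conjunction on the right does not hold.

(⇐) Conversely, if k ≡ 8 (mod 9) and k ≡ 2 (mod 6), then by the Chinese remainder theorem k ≡ 8 (mod 18). Since 8 ≡ 2 (mod 3) and 3 ∣ 18, we get k ≡ 2 (mod 3).

Only the reverse direction holds.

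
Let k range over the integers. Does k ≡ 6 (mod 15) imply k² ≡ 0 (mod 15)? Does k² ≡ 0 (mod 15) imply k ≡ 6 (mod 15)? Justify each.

Both directions fail.

Forward direction. This fails: take k = 6. Then 6 ≡ 6 (mod 15), but 6² = 36 ≡ 6 (mod 15), not 0.

Converse. This fails: take k = 0. Then 0² = 0 ≡ 0 (mod 15), yet 0 ≡ 0 (mod 15), not 6.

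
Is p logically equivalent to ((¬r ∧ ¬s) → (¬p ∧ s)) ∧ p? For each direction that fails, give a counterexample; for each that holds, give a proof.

(←) Assume the antecedent. If r is true, the antecedent forces (r = T, s = F, p = T) or (r = T, s = T, p = T), and p holds there. If r is false, the antecedent forces (r = F, s = T, p = T), and p holds there. Either way p holds.

(→) This fails. Under r = F, s = F, p = T, the left side is true but the right side is false.

(⇒) fails; (⇐) holds.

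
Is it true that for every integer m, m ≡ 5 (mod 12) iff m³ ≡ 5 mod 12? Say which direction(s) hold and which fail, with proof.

(⟸) For the converse, argue contrapositively. If m ≢ 5 (mod 12), then m is congruent to one of 0, 1, 2, 3, 4, 6, 7, 8, 9, 10, 11 modulo 12, and these give m³ ≡ 0, 1, 8, 3, 4, 0, 7, 8, 9, 4, 11 respectively — never 5.

(⟹) Suppose m ≡ 5 (mod 12). Write m = 12j + 5. Then (12j + 5)³ = 1728j³ + 2160j² + 900j + 125 = 12(144j³ + 180j² + 75j + 10) + 5, so m³ ≡ 5 (mod 12).

The biconditional holds.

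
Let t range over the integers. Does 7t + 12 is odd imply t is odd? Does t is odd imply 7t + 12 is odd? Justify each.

Equivalent; both directions hold.

(⇐) Suppose t is odd; write t = 2j + 1. Then 7t + 12 = 7·(2j + 1) + 12 = 2·7j + 19, which is odd.

(⇒) Suppose 7t + 12 is odd. Since 7 is odd, 7t and t have the same parity, so 7t + 12 ≡ t + 12 (mod 2). As 12 is even, 7t + 12 is odd exactly when t is odd. Thus t is odd.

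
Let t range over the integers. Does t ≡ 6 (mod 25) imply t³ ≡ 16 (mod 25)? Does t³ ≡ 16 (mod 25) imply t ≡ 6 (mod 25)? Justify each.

Forward direction. Suppose t ≡ 6 (mod 25). Write t = 25j + 6. Then (25j + 6)³ = 15625j³ + 11250j² + 2700j + 216 = 25(625j³ + 450j² + 108j + 8) + 16, so t³ ≡ 16 (mod 25).

Converse. Suppose t³ ≡ 16 (mod 25). The only residue r in {0, …, 24} with r³ ≡ 16 (mod 25) is r = 6, so t ≡ 6 (mod 25).

Both implications hold.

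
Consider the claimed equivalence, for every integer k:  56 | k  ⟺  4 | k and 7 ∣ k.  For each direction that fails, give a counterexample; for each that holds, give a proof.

(⇐) This fails: take k = 28. Both 4 ∣ 28 and 7 ∣ 28, yet 28 is not a multiple of 56 (since 28 = 0·56 + 28), so 56 ∤ 28.

(⇒) If 56 ∣ k, write k = 56q. Since 56 = 14·4, k = 4·(14q), so 4 ∣ k; and since 56 = 8·7, k = 7·(8q), so 7 ∣ k.

Only the forward direction holds.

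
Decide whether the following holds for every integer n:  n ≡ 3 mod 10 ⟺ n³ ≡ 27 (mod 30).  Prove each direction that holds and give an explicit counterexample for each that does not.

Only the converse holds.

(→) This fails: take n = 13. Then 13 ≡ 3 (mod 10), but 13³ = 2197 ≡ 7 (mod 30), not 27.

(←) Conversely, the residues r modulo 30 with r³ ≡ 27 (mod 30) are exactly {3}, and each is ≡ 3 (mod 10).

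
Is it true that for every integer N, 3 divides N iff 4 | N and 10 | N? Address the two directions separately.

[⇒] This fails: take N = 3. Certainly 3 ∣ 3, but 4 ∤ 3.

[⇐] This fails: take N = 20. Both 4 ∣ 20 and 10 ∣ 20, yet 20 is not a multiple of 3 (since 20 = 6·3 + 2), so 3 ∤ 20.

Both directions fail.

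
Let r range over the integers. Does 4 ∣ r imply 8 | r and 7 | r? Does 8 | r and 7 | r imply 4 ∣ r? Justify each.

(⇒) This fails: take r = 4. Certainly 4 ∣ 4, but 8 ∤ 4.

(⇐) Suppose 8 ∣ r and 7 ∣ r. Any common multiple of 8 and 7 is a multiple of their lcm; here gcd(8, 7) = 1, so lcm(8, 7) = 8·7 = 56, so 56 ∣ r. Since 4 ∣ 56, it follows that 4 ∣ r.

Only the converse holds.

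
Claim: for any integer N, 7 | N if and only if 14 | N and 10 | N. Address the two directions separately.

Only the converse holds.

(⟹) This fails: take N = 7. Certainly 7 ∣ 7, but 14 ∤ 7.

(⟸) Suppose 14 ∣ N and 10 ∣ N. Any common multiple of 14 and 10 is a multiple of their lcm; here lcm(14, 10) = 14·10/gcd(14, 10) = 140/2 = 70, so 70 ∣ N. Since 7 ∣ 70, it follows that 7 ∣ N.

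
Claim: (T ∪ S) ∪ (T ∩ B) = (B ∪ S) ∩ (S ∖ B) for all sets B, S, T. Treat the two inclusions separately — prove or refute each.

The sets are not equal: only the reverse inclusion holds.

Forward inclusion. This inclusion fails. Take B = {1}, S = {1}, T = ∅; then 1 ∈ (T ∪ S) ∪ (T ∩ B) but 1 ∉ (B ∪ S) ∩ (S ∖ B).

Reverse inclusion. Let x ∈ (B ∪ S) ∩ (S ∖ B). Then either x ∈ S and x ∉ B, T; or x ∈ S ∩ T and x ∉ B. In each case x ∈ (T ∪ S) ∪ (T ∩ B), so (B ∪ S) ∩ (S ∖ B) ⊆ (T ∪ S) ∪ (T ∩ B).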